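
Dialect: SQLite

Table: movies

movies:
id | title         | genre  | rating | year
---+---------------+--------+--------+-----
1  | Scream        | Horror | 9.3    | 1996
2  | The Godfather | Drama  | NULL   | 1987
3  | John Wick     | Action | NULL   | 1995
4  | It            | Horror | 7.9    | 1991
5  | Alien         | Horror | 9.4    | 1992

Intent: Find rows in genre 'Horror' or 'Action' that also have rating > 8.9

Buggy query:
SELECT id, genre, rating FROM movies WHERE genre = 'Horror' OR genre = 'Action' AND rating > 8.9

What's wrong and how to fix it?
Bug: Without parentheses, AND is evaluated before OR, so the rating filter only applies to the 'Action' branch

Fix: Add parentheses around the OR so the AND applies to both alternatives

Corrected query:
SELECT id, genre, rating FROM movies WHERE (genre = 'Horror' OR genre = 'Action') AND rating > 8.9

Result:
id | genre  | rating
---+--------+-------
1  | Horror | 9.3   
5  | Horror | 9.4   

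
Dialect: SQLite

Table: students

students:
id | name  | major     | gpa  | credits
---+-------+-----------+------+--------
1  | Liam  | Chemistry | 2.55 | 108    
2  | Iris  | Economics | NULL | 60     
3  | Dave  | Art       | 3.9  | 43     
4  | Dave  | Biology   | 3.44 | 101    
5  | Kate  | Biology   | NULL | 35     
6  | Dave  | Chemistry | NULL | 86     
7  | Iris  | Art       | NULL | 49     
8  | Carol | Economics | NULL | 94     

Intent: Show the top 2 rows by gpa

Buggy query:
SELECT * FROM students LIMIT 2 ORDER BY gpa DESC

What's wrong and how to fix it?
Bug: LIMIT must come after ORDER BY

Fix: Swap the clauses: ORDER BY first, then LIMIT

Corrected query:
SELECT * FROM students ORDER BY gpa DESC LIMIT 2

Result:
id | name | major   | gpa  | credits
---+------+---------+------+--------
3  | Dave | Art     | 3.9  | 43     
4  | Dave | Biology | 3.44 | 101    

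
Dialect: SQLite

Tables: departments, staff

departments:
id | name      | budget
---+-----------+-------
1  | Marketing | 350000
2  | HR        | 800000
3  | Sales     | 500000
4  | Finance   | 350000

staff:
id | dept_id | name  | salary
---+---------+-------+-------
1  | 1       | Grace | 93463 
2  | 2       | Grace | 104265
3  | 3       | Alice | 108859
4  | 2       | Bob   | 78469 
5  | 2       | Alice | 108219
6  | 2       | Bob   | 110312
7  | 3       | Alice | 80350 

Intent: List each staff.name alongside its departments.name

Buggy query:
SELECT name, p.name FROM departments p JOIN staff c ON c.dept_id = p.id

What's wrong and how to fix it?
Bug: Both tables have a 'name' column; the unqualified reference is ambiguous

Fix: Prefix ambiguous columns with the table alias

Corrected query:
SELECT c.name, p.name FROM departments p JOIN staff c ON c.dept_id = p.id

Result:
name  | name     
------+----------
Grace | Marketing
Grace | HR       
Alice | Sales    
Bob   | HR       
Alice | HR       
Bob   | HR       
Alice | Sales    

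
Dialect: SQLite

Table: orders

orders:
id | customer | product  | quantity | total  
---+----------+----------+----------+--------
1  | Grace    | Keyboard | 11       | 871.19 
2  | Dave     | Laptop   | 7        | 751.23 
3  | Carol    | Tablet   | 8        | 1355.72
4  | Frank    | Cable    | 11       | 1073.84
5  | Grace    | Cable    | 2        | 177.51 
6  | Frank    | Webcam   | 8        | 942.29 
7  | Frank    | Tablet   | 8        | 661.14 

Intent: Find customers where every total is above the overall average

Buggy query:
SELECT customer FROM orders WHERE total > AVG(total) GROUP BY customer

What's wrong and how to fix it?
Bug: WHERE evaluates per row before aggregation, so AVG() is unavailable

Fix: Use a subquery for AVG and a HAVING MIN(...) filter so the condition holds for every row in the group

Corrected query:
SELECT customer FROM orders GROUP BY customer HAVING MIN(total) > (SELECT AVG(total) FROM orders)

Result:
customer
--------
Carol   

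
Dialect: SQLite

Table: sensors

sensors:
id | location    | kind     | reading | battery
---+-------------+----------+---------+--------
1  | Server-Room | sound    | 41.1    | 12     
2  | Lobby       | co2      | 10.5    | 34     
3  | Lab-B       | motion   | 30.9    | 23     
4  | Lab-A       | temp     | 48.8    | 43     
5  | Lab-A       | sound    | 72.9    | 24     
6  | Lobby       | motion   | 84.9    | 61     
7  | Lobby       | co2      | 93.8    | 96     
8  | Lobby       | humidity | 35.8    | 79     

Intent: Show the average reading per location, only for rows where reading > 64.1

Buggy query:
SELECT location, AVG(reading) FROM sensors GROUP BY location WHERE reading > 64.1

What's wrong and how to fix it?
Bug: WHERE cannot follow GROUP BY

Fix: Move the WHERE clause before GROUP BY

Corrected query:
SELECT location, AVG(reading) FROM sensors WHERE reading > 64.1 GROUP BY location

Result:
location | AVG(reading)
---------+-------------
Lab-A    | 72.9        
Lobby    | 89.35       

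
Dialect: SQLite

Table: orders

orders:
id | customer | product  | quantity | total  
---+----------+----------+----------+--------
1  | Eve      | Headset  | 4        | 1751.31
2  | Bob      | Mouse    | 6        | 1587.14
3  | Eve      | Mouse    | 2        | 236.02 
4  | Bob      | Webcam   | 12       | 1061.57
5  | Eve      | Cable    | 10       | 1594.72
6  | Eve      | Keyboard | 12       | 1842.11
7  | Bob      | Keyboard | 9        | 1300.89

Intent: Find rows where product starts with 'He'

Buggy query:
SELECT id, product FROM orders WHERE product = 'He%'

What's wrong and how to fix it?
Bug: Wildcards only work with LIKE; '=' treats '%' as a literal character

Fix: Replace '=' with LIKE so 'He%' is treated as a pattern

Corrected query:
SELECT id, product FROM orders WHERE product LIKE 'He%'

Result:
id | product
---+--------
1  | Headset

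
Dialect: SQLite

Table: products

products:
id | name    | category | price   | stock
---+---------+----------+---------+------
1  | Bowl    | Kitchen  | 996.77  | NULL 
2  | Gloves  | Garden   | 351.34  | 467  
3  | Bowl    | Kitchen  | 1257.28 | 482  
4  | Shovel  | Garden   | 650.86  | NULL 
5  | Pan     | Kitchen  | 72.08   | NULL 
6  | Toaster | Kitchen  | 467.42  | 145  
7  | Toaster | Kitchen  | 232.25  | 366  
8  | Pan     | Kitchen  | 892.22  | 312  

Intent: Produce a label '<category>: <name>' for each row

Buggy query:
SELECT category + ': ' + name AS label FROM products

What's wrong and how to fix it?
Bug: SQLite uses || for string concatenation; + coerces text to numbers (yielding 0)

Fix: Use the || operator for string concatenation

Corrected query:
SELECT category || ': ' || name AS label FROM products

Result:
label           
----------------
Kitchen: Bowl   
Garden: Gloves  
Kitchen: Bowl   
Garden: Shovel  
Kitchen: Pan    
Kitchen: Toaster
Kitchen: Toaster
Kitchen: Pan    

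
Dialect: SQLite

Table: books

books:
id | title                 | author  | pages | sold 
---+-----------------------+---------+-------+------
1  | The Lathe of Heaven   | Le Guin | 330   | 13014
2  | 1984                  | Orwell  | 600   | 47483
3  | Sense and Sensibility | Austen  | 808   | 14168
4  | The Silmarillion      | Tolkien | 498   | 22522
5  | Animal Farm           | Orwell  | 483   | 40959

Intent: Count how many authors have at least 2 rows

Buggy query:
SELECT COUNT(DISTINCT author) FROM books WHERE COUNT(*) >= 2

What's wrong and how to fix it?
Bug: COUNT(*) cannot appear in WHERE; the per-group count doesn't exist yet

Fix: Use a subquery that GROUPs and filters with HAVING, then count its rows

Corrected query:
SELECT COUNT(*) FROM (SELECT author FROM books GROUP BY author HAVING COUNT(*) >= 2)

Result:
COUNT(*)
--------
1       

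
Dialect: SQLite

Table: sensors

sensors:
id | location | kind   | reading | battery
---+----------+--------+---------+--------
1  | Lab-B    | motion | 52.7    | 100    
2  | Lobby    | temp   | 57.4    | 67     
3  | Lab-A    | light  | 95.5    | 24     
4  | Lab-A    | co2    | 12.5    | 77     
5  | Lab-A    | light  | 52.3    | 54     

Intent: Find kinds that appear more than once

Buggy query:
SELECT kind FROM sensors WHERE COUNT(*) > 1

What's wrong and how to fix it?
Bug: COUNT(*) is an aggregate and cannot be used in WHERE

Fix: GROUP BY kind, then filter groups with HAVING COUNT(*) > 1

Corrected query:
SELECT kind FROM sensors GROUP BY kind HAVING COUNT(*) > 1

Result:
kind 
-----
light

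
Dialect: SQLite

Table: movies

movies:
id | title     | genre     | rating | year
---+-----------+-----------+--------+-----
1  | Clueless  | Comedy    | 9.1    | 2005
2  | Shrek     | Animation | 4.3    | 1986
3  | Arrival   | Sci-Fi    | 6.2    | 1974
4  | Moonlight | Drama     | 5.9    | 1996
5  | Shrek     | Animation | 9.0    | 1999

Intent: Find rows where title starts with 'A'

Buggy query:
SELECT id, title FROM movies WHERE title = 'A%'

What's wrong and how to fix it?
Bug: Wildcards only work with LIKE; '=' treats '%' as a literal character

Fix: Replace '=' with LIKE so 'A%' is treated as a pattern

Corrected query:
SELECT id, title FROM movies WHERE title LIKE 'A%'

Result:
id | title  
---+--------
3  | Arrival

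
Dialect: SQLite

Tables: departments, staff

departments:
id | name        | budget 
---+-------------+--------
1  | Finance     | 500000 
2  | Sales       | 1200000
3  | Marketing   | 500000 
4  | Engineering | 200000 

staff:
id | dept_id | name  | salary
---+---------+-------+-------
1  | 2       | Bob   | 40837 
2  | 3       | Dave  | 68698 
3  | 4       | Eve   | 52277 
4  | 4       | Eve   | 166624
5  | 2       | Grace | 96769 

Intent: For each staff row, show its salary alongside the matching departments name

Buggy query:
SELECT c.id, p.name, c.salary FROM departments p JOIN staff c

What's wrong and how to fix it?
Bug: JOIN with no ON clause produces a cartesian product; every staff row pairs with every departments row

Fix: Specify the join condition linking the foreign key to the parent id

Corrected query:
SELECT c.id, p.name, c.salary FROM departments p JOIN staff c ON c.dept_id = p.id

Result:
id | name        | salary
---+-------------+-------
1  | Sales       | 40837 
2  | Marketing   | 68698 
3  | Engineering | 52277 
4  | Engineering | 166624
5  | Sales       | 96769 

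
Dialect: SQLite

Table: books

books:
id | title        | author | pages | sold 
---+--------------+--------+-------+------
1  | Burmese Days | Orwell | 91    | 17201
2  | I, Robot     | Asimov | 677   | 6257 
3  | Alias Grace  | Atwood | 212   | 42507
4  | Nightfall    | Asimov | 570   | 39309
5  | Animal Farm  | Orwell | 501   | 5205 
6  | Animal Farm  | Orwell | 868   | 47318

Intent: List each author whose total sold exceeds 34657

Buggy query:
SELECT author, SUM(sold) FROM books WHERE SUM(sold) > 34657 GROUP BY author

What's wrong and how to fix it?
Bug: Aggregate functions cannot appear in a WHERE clause

Fix: Use HAVING (which filters groups after aggregation) instead of WHERE

Corrected query:
SELECT author, SUM(sold) FROM books GROUP BY author HAVING SUM(sold) > 34657

Result:
author | SUM(sold)
-------+----------
Asimov | 45566    
Atwood | 42507    
Orwell | 69724    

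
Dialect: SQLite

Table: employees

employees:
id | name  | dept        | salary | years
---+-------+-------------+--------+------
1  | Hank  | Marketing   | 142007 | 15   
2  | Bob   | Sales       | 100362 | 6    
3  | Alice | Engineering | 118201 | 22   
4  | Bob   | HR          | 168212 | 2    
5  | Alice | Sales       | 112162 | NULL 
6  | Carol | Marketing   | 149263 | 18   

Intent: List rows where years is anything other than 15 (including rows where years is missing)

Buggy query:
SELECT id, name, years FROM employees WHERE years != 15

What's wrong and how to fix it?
Bug: 'years != 15' is unknown when years is NULL, so NULL rows are silently excluded

Fix: Add an explicit OR years IS NULL to include the missing-value rows

Corrected query:
SELECT id, name, years FROM employees WHERE years != 15 OR years IS NULL

Result:
id | name  | years
---+-------+------
2  | Bob   | 6    
3  | Alice | 22   
4  | Bob   | 2    
5  | Alice | NULL 
6  | Carol | 18   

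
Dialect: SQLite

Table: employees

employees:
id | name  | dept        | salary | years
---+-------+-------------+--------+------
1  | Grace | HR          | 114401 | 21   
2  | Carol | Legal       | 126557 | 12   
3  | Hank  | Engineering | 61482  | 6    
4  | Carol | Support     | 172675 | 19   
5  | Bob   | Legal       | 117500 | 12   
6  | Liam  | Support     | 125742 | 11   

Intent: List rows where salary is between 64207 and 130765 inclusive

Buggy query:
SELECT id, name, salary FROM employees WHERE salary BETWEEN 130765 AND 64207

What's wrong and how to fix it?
Bug: The bounds are reversed; BETWEEN a AND b requires a <= b to match anything

Fix: Swap the bounds so the smaller value comes first

Corrected query:
SELECT id, name, salary FROM employees WHERE salary BETWEEN 64207 AND 130765

Result:
id | name  | salary
---+-------+-------
1  | Grace | 114401
2  | Carol | 126557
5  | Bob   | 117500
6  | Liam  | 125742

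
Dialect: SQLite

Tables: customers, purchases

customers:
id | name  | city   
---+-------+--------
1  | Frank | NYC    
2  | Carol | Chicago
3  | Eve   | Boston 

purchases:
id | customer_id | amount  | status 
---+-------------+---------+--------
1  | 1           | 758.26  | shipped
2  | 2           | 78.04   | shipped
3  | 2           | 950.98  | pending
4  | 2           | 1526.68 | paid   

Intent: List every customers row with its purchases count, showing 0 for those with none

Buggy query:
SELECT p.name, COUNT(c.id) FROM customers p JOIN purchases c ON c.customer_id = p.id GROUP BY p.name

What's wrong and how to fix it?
Bug: INNER JOIN drops customers rows that have no matching purchases rows

Fix: Use LEFT JOIN so parents without children still appear (COUNT(c.id) gives 0)

Corrected query:
SELECT p.name, COUNT(c.id) FROM customers p LEFT JOIN purchases c ON c.customer_id = p.id GROUP BY p.name

Result:
name  | COUNT(c.id)
------+------------
Carol | 3          
Eve   | 0          
Frank | 1          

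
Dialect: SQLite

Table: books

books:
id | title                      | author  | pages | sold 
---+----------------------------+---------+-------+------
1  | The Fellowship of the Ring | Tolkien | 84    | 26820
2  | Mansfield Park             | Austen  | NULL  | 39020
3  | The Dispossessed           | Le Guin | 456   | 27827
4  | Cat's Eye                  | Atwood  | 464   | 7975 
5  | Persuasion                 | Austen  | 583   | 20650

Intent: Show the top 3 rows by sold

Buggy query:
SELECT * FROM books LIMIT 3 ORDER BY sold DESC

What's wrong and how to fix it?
Bug: LIMIT must come after ORDER BY

Fix: Swap the clauses: ORDER BY first, then LIMIT

Corrected query:
SELECT * FROM books ORDER BY sold DESC LIMIT 3

Result:
id | title                      | author  | pages | sold 
---+----------------------------+---------+-------+------
2  | Mansfield Park             | Austen  | NULL  | 39020
3  | The Dispossessed           | Le Guin | 456   | 27827
1  | The Fellowship of the Ring | Tolkien | 84    | 26820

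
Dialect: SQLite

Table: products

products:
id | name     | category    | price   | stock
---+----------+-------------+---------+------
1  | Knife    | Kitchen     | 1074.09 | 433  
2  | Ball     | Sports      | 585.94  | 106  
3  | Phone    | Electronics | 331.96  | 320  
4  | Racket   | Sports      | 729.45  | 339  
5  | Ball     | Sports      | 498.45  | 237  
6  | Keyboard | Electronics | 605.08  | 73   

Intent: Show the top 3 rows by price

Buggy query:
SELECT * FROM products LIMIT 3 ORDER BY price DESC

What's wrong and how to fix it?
Bug: LIMIT must come after ORDER BY

Fix: Swap the clauses: ORDER BY first, then LIMIT

Corrected query:
SELECT * FROM products ORDER BY price DESC LIMIT 3

Result:
id | name     | category    | price   | stock
---+----------+-------------+---------+------
1  | Knife    | Kitchen     | 1074.09 | 433  
4  | Racket   | Sports      | 729.45  | 339  
6  | Keyboard | Electronics | 605.08  | 73   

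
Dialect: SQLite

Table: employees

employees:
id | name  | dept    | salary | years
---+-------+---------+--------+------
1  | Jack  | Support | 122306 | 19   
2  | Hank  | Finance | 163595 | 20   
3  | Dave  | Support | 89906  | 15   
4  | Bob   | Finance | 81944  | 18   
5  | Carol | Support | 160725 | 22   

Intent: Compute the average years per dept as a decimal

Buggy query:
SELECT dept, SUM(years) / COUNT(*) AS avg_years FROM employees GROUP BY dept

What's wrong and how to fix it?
Bug: Both operands are integers, so '/' performs integer division and truncates

Fix: Multiply by 1.0 (or CAST to REAL) to force floating-point division

Corrected query:
SELECT dept, SUM(years) * 1.0 / COUNT(*) AS avg_years FROM employees GROUP BY dept

Result:
dept    | avg_years
--------+----------
Finance | 19       
Support | 18.666667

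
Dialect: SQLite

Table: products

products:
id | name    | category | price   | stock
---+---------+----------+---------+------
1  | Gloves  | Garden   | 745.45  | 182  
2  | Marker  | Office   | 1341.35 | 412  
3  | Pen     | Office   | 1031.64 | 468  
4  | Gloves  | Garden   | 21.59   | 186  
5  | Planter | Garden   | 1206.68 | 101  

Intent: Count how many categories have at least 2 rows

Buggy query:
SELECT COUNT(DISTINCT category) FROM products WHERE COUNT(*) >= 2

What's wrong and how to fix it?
Bug: COUNT(*) cannot appear in WHERE; the per-group count doesn't exist yet

Fix: Group first with HAVING COUNT(*) >= 2, then COUNT the resulting groups

Corrected query:
SELECT COUNT(*) FROM (SELECT category FROM products GROUP BY category HAVING COUNT(*) >= 2)

Result:
COUNT(*)
--------
2       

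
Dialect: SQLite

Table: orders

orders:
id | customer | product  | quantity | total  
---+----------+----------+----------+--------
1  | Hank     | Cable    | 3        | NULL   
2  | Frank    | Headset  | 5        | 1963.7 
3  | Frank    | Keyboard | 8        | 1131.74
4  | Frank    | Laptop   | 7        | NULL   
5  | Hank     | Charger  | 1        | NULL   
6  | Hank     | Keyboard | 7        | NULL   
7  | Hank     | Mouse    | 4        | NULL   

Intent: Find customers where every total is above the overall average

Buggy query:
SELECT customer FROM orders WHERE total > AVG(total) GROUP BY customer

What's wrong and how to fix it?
Bug: WHERE evaluates per row before aggregation, so AVG() is unavailable

Fix: Use a subquery for AVG and a HAVING MIN(...) filter so the condition holds for every row in the group

Corrected query:
SELECT customer FROM orders GROUP BY customer HAVING MIN(total) > (SELECT AVG(total) FROM orders)

Result:
(no rows)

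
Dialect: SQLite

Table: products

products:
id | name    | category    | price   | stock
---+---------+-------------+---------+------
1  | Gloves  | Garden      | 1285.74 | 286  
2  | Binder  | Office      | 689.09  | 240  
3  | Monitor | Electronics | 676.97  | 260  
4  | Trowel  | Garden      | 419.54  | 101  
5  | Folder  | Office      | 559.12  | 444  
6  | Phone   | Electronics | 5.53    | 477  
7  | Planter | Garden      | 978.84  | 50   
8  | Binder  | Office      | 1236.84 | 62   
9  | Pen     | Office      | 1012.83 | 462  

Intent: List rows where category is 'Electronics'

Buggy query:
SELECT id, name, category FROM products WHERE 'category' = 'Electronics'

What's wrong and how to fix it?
Bug: 'category' in single quotes is a string literal, not the column; the comparison is literal-vs-literal and never true

Fix: Remove the quotes around the column name (or use double quotes for an identifier)

Corrected query:
SELECT id, name, category FROM products WHERE category = 'Electronics'

Result:
id | name    | category   
---+---------+------------
3  | Monitor | Electronics
6  | Phone   | Electronics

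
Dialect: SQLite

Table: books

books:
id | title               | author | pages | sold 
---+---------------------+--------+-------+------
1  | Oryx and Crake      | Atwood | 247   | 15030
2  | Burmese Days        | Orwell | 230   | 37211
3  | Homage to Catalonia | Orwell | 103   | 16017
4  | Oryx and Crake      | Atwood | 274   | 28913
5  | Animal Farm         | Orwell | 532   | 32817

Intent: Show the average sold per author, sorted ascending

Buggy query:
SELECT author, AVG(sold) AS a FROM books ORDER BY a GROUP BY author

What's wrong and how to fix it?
Bug: GROUP BY must precede ORDER BY

Fix: Move ORDER BY to the end, after GROUP BY

Corrected query:
SELECT author, AVG(sold) AS a FROM books GROUP BY author ORDER BY a

Result:
author | a           
-------+-------------
Atwood | 21971.5     
Orwell | 28681.666667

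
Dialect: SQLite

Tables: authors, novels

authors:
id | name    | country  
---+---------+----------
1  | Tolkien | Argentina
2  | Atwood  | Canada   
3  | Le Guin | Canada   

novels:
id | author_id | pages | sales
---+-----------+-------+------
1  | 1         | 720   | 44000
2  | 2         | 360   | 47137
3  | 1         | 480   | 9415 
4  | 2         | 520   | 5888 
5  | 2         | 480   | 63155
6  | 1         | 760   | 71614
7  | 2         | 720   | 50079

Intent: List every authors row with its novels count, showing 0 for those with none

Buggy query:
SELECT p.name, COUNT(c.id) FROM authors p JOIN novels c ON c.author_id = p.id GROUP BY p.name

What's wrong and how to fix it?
Bug: INNER JOIN drops authors rows that have no matching novels rows

Fix: Use LEFT JOIN so parents without children still appear (COUNT(c.id) gives 0)

Corrected query:
SELECT p.name, COUNT(c.id) FROM authors p LEFT JOIN novels c ON c.author_id = p.id GROUP BY p.name

Result:
name    | COUNT(c.id)
--------+------------
Atwood  | 4          
Le Guin | 0          
Tolkien | 3          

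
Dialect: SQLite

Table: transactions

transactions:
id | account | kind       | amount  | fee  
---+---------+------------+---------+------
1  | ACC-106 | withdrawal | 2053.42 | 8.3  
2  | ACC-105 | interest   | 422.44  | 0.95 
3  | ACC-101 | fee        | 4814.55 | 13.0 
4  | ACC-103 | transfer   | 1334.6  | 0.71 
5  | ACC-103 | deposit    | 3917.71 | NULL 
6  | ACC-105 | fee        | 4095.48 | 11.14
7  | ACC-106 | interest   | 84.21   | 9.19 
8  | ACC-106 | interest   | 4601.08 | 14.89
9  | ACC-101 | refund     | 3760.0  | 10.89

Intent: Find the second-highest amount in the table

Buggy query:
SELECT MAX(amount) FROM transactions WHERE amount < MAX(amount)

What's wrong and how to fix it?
Bug: The inner MAX is an aggregate inside WHERE, which is not allowed

Fix: Compute the overall MAX in a subquery, then take MAX of rows below it

Corrected query:
SELECT MAX(amount) FROM transactions WHERE amount < (SELECT MAX(amount) FROM transactions)

Result:
MAX(amount)
-----------
4601.08    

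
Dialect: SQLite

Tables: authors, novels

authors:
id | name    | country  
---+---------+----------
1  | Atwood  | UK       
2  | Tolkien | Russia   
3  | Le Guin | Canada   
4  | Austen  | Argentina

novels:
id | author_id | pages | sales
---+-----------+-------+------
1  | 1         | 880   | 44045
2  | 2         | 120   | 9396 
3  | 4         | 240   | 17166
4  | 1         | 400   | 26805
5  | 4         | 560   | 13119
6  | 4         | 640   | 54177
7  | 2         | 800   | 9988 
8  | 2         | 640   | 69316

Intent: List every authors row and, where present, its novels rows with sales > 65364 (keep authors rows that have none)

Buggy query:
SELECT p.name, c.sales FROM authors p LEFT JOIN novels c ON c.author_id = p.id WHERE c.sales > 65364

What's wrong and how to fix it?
Bug: Filtering c.sales in WHERE discards the NULL rows produced by LEFT JOIN, turning it into an inner join

Fix: Move the right-table condition into the ON clause so unmatched parents are kept

Corrected query:
SELECT p.name, c.sales FROM authors p LEFT JOIN novels c ON c.author_id = p.id AND c.sales > 65364

Result:
name    | sales
--------+------
Atwood  | NULL 
Tolkien | 69316
Le Guin | NULL 
Austen  | NULL 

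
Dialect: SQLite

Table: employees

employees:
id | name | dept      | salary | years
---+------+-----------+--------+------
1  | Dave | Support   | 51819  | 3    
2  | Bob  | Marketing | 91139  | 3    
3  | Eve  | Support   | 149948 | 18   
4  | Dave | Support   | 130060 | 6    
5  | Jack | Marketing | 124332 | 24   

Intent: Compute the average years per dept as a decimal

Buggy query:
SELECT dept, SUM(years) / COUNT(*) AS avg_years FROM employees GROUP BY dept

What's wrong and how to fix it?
Bug: Both operands are integers, so '/' performs integer division and truncates

Fix: Multiply by 1.0 (or CAST to REAL) to force floating-point division

Corrected query:
SELECT dept, SUM(years) * 1.0 / COUNT(*) AS avg_years FROM employees GROUP BY dept

Result:
dept      | avg_years
----------+----------
Marketing | 13.5     
Support   | 9        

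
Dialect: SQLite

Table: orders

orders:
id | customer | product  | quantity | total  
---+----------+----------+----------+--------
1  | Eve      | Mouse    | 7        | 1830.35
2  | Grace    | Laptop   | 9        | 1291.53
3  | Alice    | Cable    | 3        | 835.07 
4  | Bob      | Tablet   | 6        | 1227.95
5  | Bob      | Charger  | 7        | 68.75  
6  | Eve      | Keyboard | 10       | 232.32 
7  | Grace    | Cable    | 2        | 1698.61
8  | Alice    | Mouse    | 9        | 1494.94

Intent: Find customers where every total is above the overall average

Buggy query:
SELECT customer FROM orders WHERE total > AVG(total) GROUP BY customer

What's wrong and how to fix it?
Bug: AVG() is an aggregate; it can't sit directly in WHERE

Fix: Compute the overall average in a scalar subquery and compare each group's MIN against it in HAVING

Corrected query:
SELECT customer FROM orders GROUP BY customer HAVING MIN(total) > (SELECT AVG(total) FROM orders)

Result:
customer
--------
Grace   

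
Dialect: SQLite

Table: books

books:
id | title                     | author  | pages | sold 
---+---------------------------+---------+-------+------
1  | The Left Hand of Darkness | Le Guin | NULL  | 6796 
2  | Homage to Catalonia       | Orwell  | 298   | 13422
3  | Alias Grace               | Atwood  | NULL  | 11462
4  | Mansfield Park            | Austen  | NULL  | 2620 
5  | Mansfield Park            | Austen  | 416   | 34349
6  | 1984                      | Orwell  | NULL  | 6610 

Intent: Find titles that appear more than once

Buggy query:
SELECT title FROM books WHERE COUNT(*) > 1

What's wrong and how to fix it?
Bug: WHERE can't reference COUNT(*); aggregates are computed after WHERE

Fix: GROUP BY title, then filter groups with HAVING COUNT(*) > 1

Corrected query:
SELECT title FROM books GROUP BY title HAVING COUNT(*) > 1

Result:
title         
--------------
Mansfield Park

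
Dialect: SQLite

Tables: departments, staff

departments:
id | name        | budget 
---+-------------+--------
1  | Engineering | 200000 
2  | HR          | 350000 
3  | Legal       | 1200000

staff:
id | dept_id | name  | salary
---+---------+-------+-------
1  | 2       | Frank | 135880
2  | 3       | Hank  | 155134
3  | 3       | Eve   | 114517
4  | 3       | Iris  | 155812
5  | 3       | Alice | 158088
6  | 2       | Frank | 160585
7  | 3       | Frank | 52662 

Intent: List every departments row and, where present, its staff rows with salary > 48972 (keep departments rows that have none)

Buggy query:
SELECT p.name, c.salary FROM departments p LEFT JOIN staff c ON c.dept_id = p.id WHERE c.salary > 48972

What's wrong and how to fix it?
Bug: Filtering c.salary in WHERE discards the NULL rows produced by LEFT JOIN, turning it into an inner join

Fix: Move the right-table condition into the ON clause so unmatched parents are kept

Corrected query:
SELECT p.name, c.salary FROM departments p LEFT JOIN staff c ON c.dept_id = p.id AND c.salary > 48972

Result:
name        | salary
------------+-------
Engineering | NULL  
HR          | 135880
HR          | 160585
Legal       | 52662 
Legal       | 114517
Legal       | 155134
Legal       | 155812
Legal       | 158088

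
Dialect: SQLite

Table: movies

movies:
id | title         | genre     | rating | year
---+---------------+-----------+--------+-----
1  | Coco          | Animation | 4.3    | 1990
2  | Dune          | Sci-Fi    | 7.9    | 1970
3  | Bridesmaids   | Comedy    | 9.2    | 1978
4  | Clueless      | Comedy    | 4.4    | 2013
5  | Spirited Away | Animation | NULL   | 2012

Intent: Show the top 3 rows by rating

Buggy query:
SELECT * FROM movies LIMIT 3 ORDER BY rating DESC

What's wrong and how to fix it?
Bug: ORDER BY cannot follow LIMIT; LIMIT is the final clause

Fix: Swap the clauses: ORDER BY first, then LIMIT

Corrected query:
SELECT * FROM movies ORDER BY rating DESC LIMIT 3

Result:
id | title       | genre  | rating | year
---+-------------+--------+--------+-----
3  | Bridesmaids | Comedy | 9.2    | 1978
2  | Dune        | Sci-Fi | 7.9    | 1970
4  | Clueless    | Comedy | 4.4    | 2013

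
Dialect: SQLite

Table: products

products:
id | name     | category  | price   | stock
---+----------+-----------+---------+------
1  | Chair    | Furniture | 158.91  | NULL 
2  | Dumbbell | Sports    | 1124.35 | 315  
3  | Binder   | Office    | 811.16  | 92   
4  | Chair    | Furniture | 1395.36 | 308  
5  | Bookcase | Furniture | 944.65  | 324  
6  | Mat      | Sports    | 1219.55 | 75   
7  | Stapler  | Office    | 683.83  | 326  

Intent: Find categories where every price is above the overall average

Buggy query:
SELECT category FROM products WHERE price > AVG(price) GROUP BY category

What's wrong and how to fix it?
Bug: WHERE evaluates per row before aggregation, so AVG() is unavailable

Fix: Compute the overall average in a scalar subquery and compare each group's MIN against it in HAVING

Corrected query:
SELECT category FROM products GROUP BY category HAVING MIN(price) > (SELECT AVG(price) FROM products)

Result:
category
--------
Sports  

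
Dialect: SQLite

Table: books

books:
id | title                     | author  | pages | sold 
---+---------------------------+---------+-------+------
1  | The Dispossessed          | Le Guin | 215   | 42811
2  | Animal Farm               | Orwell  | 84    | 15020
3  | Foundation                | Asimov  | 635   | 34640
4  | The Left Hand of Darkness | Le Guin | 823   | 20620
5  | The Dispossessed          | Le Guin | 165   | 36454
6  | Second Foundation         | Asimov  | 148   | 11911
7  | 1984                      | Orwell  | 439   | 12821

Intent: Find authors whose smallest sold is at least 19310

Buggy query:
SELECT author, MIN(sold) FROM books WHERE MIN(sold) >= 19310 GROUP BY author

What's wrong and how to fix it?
Bug: MIN() in WHERE is a misuse of aggregate

Fix: Replace WHERE with HAVING after the GROUP BY

Corrected query:
SELECT author, MIN(sold) FROM books GROUP BY author HAVING MIN(sold) >= 19310

Result:
author  | MIN(sold)
--------+----------
Le Guin | 20620    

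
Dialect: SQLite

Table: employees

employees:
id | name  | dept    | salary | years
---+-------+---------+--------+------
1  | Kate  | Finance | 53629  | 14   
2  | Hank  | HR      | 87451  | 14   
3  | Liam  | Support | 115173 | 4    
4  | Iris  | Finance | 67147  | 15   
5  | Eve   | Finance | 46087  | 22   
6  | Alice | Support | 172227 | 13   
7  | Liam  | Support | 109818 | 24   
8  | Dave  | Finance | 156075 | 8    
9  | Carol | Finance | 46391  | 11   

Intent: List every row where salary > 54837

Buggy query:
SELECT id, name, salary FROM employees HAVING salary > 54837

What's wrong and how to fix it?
Bug: This is a non-aggregate query (no GROUP BY, no aggregates), so in SQLite the HAVING clause is invalid here; a row-level condition belongs in WHERE

Fix: Use WHERE for row-level filtering

Corrected query:
SELECT id, name, salary FROM employees WHERE salary > 54837

Result:
id | name  | salary
---+-------+-------
2  | Hank  | 87451 
3  | Liam  | 115173
4  | Iris  | 67147 
6  | Alice | 172227
7  | Liam  | 109818
8  | Dave  | 156075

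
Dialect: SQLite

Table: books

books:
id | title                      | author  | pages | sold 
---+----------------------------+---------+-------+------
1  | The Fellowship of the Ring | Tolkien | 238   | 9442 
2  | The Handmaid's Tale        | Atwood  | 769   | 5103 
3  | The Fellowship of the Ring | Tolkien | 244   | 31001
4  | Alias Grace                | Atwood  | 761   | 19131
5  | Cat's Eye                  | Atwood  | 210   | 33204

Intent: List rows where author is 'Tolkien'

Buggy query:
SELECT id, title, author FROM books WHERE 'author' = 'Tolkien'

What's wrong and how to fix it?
Bug: Single quotes denote string literals in SQL; the column name is being compared as a constant string

Fix: Remove the quotes around the column name (or use double quotes for an identifier)

Corrected query:
SELECT id, title, author FROM books WHERE author = 'Tolkien'

Result:
id | title                      | author 
---+----------------------------+--------
1  | The Fellowship of the Ring | Tolkien
3  | The Fellowship of the Ring | Tolkien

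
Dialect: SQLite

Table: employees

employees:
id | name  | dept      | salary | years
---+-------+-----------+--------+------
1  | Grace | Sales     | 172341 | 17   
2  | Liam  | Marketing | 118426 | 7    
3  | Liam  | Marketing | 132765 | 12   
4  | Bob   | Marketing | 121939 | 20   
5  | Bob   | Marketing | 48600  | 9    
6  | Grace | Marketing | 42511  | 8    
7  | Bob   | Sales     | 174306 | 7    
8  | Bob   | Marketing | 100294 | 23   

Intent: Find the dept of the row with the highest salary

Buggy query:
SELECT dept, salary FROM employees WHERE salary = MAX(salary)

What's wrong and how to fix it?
Bug: MAX(salary) is an aggregate and cannot be used directly in WHERE

Fix: Wrap MAX in a scalar subquery so WHERE compares against a single value

Corrected query:
SELECT dept, salary FROM employees WHERE salary = (SELECT MAX(salary) FROM employees)

Result:
dept  | salary
------+-------
Sales | 174306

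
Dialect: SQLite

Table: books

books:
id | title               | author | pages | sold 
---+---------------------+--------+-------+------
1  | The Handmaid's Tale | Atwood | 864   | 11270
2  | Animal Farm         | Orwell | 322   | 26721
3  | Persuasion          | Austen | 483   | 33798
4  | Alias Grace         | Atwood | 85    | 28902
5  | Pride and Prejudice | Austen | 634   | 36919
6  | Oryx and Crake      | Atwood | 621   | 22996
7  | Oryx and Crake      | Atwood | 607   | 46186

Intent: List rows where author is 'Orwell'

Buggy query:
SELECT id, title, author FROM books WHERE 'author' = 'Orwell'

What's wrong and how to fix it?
Bug: 'author' in single quotes is a string literal, not the column; the comparison is literal-vs-literal and never true

Fix: Remove the quotes around the column name (or use double quotes for an identifier)

Corrected query:
SELECT id, title, author FROM books WHERE author = 'Orwell'

Result:
id | title       | author
---+-------------+-------
2  | Animal Farm | Orwell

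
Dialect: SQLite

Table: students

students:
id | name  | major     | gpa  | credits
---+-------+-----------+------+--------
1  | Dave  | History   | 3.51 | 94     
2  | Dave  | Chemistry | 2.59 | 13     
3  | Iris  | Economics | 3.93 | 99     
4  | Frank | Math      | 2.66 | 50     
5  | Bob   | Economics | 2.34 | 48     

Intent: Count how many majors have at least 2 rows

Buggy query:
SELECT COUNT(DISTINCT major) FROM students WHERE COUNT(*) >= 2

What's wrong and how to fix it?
Bug: COUNT(*) cannot appear in WHERE; the per-group count doesn't exist yet

Fix: Group first with HAVING COUNT(*) >= 2, then COUNT the resulting groups

Corrected query:
SELECT COUNT(*) FROM (SELECT major FROM students GROUP BY major HAVING COUNT(*) >= 2)

Result:
COUNT(*)
--------
1       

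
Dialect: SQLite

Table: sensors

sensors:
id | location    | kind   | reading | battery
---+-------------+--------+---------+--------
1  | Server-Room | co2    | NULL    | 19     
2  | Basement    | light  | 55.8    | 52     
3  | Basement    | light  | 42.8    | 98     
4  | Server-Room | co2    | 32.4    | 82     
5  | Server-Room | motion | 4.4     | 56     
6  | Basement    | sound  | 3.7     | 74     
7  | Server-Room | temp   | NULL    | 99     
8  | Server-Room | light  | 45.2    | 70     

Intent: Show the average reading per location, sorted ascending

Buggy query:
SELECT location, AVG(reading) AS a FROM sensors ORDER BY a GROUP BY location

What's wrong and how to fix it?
Bug: ORDER BY appears before GROUP BY; SQL clause order requires GROUP BY first

Fix: Move ORDER BY to the end, after GROUP BY

Corrected query:
SELECT location, AVG(reading) AS a FROM sensors GROUP BY location ORDER BY a

Result:
location    | a        
------------+----------
Server-Room | 27.333333
Basement    | 34.1     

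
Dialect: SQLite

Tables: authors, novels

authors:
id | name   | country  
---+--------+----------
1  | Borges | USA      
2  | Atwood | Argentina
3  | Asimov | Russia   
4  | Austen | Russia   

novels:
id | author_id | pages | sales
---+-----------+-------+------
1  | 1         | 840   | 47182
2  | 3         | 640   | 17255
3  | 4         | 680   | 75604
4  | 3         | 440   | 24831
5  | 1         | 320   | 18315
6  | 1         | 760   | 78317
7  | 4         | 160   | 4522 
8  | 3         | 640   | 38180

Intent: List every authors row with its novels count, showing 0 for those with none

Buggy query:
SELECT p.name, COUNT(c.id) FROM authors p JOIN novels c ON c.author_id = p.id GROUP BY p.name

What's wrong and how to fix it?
Bug: INNER JOIN drops authors rows that have no matching novels rows

Fix: Switch to LEFT JOIN to retain unmatched parent rows

Corrected query:
SELECT p.name, COUNT(c.id) FROM authors p LEFT JOIN novels c ON c.author_id = p.id GROUP BY p.name

Result:
name   | COUNT(c.id)
-------+------------
Asimov | 3          
Atwood | 0          
Austen | 2          
Borges | 3          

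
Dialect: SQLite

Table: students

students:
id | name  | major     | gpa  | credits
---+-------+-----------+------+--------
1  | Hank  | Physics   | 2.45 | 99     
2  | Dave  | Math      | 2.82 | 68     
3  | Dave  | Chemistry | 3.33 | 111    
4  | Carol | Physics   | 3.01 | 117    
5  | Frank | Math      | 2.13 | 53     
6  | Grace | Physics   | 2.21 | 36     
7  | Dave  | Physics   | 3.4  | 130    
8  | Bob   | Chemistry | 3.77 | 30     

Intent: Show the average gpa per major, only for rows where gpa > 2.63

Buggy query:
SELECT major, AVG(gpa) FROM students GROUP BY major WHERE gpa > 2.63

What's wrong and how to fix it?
Bug: WHERE cannot follow GROUP BY

Fix: Place WHERE between FROM and GROUP BY

Corrected query:
SELECT major, AVG(gpa) FROM students WHERE gpa > 2.63 GROUP BY major

Result:
major     | AVG(gpa)
----------+---------
Chemistry | 3.55    
Math      | 2.82    
Physics   | 3.205   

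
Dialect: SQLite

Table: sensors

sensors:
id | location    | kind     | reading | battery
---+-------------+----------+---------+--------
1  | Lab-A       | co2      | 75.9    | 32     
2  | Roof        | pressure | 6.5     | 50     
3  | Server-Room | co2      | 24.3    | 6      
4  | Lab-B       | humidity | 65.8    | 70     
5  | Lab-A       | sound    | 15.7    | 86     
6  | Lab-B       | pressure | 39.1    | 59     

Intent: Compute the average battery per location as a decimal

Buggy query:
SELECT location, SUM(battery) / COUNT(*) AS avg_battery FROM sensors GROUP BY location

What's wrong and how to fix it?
Bug: SUM(battery) and COUNT(*) are both integers; the division truncates the fractional part

Fix: Multiply by 1.0 (or CAST to REAL) to force floating-point division

Corrected query:
SELECT location, SUM(battery) * 1.0 / COUNT(*) AS avg_battery FROM sensors GROUP BY location

Result:
location    | avg_battery
------------+------------
Lab-A       | 59         
Lab-B       | 64.5       
Roof        | 50         
Server-Room | 6          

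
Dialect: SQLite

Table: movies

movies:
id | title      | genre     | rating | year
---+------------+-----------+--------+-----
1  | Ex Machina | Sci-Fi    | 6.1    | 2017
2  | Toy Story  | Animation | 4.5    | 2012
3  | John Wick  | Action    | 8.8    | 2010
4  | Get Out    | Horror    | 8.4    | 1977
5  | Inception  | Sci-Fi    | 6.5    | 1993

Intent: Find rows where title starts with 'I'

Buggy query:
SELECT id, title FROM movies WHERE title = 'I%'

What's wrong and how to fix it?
Bug: Wildcards only work with LIKE; '=' treats '%' as a literal character

Fix: Replace '=' with LIKE so 'I%' is treated as a pattern

Corrected query:
SELECT id, title FROM movies WHERE title LIKE 'I%'

Result:
id | title    
---+----------
5  | Inception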